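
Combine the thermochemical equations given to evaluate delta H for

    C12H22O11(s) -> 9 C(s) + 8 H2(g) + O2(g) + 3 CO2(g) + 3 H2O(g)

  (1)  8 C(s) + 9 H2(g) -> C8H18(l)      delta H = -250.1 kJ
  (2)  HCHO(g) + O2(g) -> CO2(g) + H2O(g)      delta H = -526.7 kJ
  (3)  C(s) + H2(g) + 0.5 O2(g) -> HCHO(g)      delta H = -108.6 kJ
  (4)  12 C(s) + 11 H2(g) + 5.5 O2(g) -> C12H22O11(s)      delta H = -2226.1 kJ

delta H = 320.2 kJ

(1): not needed.
(2) × 3: (3)·(-526.7) = -1580.1 kJ
(3) × 3: (3)·(-108.6) = -325.8 kJ
(4) reversed: +2226.1 kJ
delta H = (3)·(-526.7) + (3)·(-108.6) + (-1)·(-2226.1) = 320.2 kJ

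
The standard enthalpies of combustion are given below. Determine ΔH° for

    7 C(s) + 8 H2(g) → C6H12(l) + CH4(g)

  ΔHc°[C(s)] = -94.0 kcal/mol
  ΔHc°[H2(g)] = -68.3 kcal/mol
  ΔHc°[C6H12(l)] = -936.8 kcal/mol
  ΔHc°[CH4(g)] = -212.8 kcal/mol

ΔH° = -54.8 kcal/mol

With combustion enthalpies, reactants minus products:
= [7·(-94.0) + 8·(-68.3)] − [1·(-936.8) + 1·(-212.8)]
= -54.8 kcal/mol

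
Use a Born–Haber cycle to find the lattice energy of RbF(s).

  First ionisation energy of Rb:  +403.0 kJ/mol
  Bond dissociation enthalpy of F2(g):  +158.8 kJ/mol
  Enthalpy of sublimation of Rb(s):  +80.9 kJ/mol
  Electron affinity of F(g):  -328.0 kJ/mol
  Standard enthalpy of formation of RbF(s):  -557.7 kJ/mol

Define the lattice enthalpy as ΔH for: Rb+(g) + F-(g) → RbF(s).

ΔHf° = 1·ΔHsub + 1·(ΣIE) + 1/2·D(F2) + 1·EA + U
-557.7 = 1·(+80.9) + 1·(+403.0) + 1/2·(+158.8) + 1·(-328.0) + U
U = -557.7 − (+235.3) = -793.0 kJ/mol

U = -793.0 kJ/mol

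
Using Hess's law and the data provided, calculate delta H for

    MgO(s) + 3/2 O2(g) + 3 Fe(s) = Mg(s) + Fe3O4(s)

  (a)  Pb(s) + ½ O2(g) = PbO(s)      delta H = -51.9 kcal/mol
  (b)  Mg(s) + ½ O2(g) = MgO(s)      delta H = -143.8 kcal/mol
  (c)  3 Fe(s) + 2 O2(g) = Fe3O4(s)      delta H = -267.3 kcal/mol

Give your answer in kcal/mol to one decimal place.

(a): not needed.
(b) reversed: +143.8 kcal/mol
(c) as written: -267.3 kcal/mol
delta H = (-1)·(-143.8) + (1)·(-267.3) = -123.5 kcal/mol

delta H = -123.5 kcal/mol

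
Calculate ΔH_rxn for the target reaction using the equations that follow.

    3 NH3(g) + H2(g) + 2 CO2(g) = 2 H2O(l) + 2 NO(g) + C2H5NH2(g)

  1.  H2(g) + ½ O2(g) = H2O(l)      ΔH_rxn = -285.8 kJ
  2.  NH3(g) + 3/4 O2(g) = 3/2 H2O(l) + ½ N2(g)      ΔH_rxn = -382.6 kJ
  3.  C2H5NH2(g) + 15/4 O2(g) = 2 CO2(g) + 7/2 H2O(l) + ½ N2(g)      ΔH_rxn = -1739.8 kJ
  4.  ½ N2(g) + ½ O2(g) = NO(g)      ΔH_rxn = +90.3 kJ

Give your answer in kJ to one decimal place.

eq. 1 as written (H2(g) already on the reactant side): -285.8 kJ
eq. 2 × 3 (scale by 3 for the 3 NH3(g)): (3)·(-382.6) = -1147.8 kJ
eq. 3 reversed (reverse to put C2H5NH2(g) on the product side): +1739.8 kJ
eq. 4 × 2 (×2 to match 2 NO(g) in the target): (2)·(+90.3) = +180.6 kJ
Summing the manipulated equations, ΔH_rxn = (-285.8) + (-1147.8) + (+1739.8) + (+180.6) = 486.8 kJ

ΔH_rxn = 486.8 kJ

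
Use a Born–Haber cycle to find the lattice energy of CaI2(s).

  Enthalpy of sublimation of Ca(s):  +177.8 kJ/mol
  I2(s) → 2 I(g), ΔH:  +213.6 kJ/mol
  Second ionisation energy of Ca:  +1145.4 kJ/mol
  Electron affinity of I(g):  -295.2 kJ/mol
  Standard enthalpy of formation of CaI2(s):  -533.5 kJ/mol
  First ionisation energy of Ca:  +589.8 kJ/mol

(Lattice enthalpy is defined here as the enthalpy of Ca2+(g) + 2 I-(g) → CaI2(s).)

ΔHf° = 1·ΔHsub + 1·(ΣIE) + 1·D(I2) + 2·EA + U
-533.5 = 1·(+177.8) + 1·(+1735.2) + 1·(+213.6) + 2·(-295.2) + U
U = -533.5 − (+1536.2) = -2069.7 kJ/mol

U = -2069.7 kJ/mol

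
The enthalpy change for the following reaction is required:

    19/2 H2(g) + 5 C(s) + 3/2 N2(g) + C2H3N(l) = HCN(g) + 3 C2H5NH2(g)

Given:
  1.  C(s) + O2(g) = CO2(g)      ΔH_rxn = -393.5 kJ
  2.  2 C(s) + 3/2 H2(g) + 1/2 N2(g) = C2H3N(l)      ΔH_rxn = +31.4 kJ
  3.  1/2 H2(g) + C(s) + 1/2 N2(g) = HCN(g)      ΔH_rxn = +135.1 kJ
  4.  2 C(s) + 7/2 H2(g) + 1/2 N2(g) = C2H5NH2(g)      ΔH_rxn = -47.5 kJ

eq. 1: not needed.
eq. 2 reversed: -31.4 kJ
eq. 3 as written: +135.1 kJ
eq. 4 × 3: (3)·(-47.5) = -142.5 kJ
ΔH_rxn = (-31.4) + (+135.1) + (-142.5) = -38.8 kJ

ΔH_rxn = -38.8 kJ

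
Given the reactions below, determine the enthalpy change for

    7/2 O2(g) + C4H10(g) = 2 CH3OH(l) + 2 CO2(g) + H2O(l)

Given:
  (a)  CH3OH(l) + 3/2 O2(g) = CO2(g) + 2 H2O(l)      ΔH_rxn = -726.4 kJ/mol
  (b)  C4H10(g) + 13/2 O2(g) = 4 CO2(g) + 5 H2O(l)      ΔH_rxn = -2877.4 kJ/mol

(a) reversed and × 2: (-2)·(-726.4) = +1452.8 kJ/mol
(b) as written: -2877.4 kJ/mol
ΔH_rxn = (+1452.8) + (-2877.4) = -1424.6 kJ/mol

ΔH_rxn = -1424.6 kJ/mol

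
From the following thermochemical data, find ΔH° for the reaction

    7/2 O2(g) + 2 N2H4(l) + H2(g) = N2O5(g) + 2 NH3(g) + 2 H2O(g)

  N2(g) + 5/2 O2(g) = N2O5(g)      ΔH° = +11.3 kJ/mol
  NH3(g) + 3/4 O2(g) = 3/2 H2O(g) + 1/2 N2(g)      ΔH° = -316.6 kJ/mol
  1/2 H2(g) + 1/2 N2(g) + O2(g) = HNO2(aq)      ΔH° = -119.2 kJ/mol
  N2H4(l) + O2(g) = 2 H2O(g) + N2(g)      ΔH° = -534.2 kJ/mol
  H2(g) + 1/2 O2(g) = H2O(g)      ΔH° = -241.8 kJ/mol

equation 1 as written: +11.3 kJ/mol
equation 2 reversed and × 2: (-2)·(-316.6) = +633.2 kJ/mol
equation 3: not needed.
equation 4 × 2: (2)·(-534.2) = -1068.4 kJ/mol
equation 5 as written: -241.8 kJ/mol
Combining the equations, ΔH° = (+11.3) + (+633.2) + (-1068.4) + (-241.8) = -665.7 kJ/mol

ΔH° = -665.7 kJ/mol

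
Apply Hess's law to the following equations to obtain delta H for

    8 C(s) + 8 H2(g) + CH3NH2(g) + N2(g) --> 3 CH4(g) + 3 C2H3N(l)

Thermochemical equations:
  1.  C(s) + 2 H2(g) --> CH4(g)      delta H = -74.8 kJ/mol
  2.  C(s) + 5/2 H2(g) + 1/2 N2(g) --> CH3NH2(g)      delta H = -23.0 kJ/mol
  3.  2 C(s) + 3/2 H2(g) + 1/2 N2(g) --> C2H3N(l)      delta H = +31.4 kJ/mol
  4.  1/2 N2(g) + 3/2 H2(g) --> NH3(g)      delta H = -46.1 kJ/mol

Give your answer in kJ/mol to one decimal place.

eq. 1 × 3 (scale by 3 for the 3 CH4(g)): (3)·(-74.8) = -224.4 kJ/mol
eq. 2 reversed (CH3NH2(g) must end up as a reactant): +23.0 kJ/mol
eq. 3 × 3 (scale by 3 for the 3 C2H3N(l)): (3)·(+31.4) = +94.2 kJ/mol
eq. 4: not needed (NH3(g) appears nowhere else).
delta H = (-224.4) + (+23.0) + (+94.2) = -107.2 kJ/mol

delta H = -107.2 kJ/mol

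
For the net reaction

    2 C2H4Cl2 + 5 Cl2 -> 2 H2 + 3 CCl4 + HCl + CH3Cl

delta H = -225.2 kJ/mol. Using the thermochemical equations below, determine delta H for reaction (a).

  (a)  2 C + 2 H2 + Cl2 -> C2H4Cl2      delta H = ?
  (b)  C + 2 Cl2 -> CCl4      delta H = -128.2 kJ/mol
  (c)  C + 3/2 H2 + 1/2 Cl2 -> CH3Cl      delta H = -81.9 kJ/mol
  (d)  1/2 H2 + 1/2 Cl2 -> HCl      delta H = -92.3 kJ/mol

delta H = -166.8 kJ/mol

(a) reversed and × 2: contributes −2·x
(b) × 3: (3)·(-128.2) = -384.6 kJ/mol
(c) as written: -81.9 kJ/mol
(d) as written: -92.3 kJ/mol
-225.2 = (-384.6) + (-81.9) + (-92.3) − 2·x
x = (-225.2 − (-558.8)) / (-2) = -166.8 kJ/mol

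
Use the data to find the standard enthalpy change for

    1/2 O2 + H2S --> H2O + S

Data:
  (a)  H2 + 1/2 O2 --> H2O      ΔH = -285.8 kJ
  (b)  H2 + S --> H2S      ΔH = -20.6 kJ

ΔH = -265.2 kJ

(a) as written: -285.8 kJ
(b) reversed: +20.6 kJ
Since enthalpy is a state function, ΔH = (1)·(-285.8) + (-1)·(-20.6) = -265.2 kJ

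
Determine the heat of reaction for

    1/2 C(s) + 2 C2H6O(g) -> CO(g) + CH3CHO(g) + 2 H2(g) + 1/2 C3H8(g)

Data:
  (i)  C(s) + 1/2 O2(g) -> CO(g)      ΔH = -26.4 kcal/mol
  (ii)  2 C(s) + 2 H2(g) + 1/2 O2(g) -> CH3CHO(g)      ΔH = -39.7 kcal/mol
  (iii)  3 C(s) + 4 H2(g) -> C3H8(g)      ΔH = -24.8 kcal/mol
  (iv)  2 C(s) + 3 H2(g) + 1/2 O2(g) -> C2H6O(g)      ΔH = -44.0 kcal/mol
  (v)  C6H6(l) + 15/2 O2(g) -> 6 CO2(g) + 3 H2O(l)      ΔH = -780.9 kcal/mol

ΔH = 9.5 kcal/mol

(i) as written: -26.4 kcal/mol
(ii) as written: -39.7 kcal/mol
(iii) × 1/2: (1/2)·(-24.8) = -12.4 kcal/mol
(iv) reversed and × 2: (-2)·(-44.0) = +88.0 kcal/mol
(v): not needed.
Since enthalpy is a state function, ΔH = (1)·(-26.4) + (1)·(-39.7) + (1/2)·(-24.8) + (-2)·(-44.0) = 9.5 kcal/mol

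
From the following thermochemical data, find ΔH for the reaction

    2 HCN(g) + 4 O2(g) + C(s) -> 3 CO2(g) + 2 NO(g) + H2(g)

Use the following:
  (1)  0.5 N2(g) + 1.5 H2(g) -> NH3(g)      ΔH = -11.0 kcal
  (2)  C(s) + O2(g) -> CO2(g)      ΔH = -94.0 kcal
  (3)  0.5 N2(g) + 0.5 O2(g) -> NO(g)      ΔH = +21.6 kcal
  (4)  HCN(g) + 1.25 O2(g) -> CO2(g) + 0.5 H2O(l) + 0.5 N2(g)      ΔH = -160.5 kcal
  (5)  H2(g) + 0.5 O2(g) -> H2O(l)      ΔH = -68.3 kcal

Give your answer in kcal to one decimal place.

ΔH = -303.5 kcal

(1): not needed (NH3(g) appears nowhere else).
(2) as written (C(s) already on the reactant side): -94.0 kcal
(3) × 2 (scale by 2 for the 2 NO(g)): (2)·(+21.6) = +43.2 kcal
(4) × 2 (×2 to match 2 HCN(g) in the target): (2)·(-160.5) = -321.0 kcal
(5) reversed: +68.3 kcal
ΔH = (-94.0) + (+43.2) + (-321.0) + (+68.3) = -303.5 kcal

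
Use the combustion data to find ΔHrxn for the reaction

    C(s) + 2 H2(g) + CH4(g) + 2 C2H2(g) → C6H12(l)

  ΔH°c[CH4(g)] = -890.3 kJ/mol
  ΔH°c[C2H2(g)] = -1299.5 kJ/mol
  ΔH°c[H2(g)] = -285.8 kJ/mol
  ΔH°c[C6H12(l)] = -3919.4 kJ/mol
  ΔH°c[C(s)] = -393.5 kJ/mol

ΔHrxn = -535.0 kJ/mol

With combustion enthalpies, reactants minus products:
= [1·(-393.5) + 2·(-285.8) + 1·(-890.3) + 2·(-1299.5)] − [1·(-3919.4)]
= -535.0 kJ/mol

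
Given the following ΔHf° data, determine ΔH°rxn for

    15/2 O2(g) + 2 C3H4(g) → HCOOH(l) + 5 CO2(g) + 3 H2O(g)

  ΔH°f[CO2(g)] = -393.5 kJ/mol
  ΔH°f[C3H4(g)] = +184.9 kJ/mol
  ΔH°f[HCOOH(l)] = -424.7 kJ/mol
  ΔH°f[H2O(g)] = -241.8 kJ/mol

ΔH°rxn = Σ nΔHf°(products) − Σ nΔHf°(reactants).
Products: 1·(-424.7) + 5·(-393.5) + 3·(-241.8) = -3117.6
Reactants: 15/2·(+0.0) + 2·(+184.9) = +369.8
ΔH°rxn = (-3117.6) − (+369.8) = -3487.4 kJ/mol

ΔH°rxn = -3487.4 kJ/mol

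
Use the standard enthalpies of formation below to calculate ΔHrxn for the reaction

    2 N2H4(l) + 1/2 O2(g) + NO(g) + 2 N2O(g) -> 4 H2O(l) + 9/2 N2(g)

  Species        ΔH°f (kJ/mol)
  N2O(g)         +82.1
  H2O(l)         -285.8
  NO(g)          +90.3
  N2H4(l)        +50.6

ΔHrxn = -1498.9 kJ/mol

Products: 4·(-285.8) + 9/2·(+0.0) = -1143.2
Reactants: 2·(+50.6) + 1/2·(+0.0) + 1·(+90.3) + 2·(+82.1) = +355.7
ΔHrxn = (-1143.2) − (+355.7) = -1498.9 kJ/mol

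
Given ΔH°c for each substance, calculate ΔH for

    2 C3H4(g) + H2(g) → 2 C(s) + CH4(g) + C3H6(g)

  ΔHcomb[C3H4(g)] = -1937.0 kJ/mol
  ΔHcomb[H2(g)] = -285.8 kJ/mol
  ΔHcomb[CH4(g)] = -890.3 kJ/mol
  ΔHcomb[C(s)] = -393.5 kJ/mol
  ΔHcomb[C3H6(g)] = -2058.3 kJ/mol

Using ΔH = Σ nΔHc°(reactants) − Σ nΔHc°(products):
= [2·(-1937.0) + 1·(-285.8)] − [2·(-393.5) + 1·(-890.3) + 1·(-2058.3)]
= -424.2 kJ/mol

ΔH = -424.2 kJ/mol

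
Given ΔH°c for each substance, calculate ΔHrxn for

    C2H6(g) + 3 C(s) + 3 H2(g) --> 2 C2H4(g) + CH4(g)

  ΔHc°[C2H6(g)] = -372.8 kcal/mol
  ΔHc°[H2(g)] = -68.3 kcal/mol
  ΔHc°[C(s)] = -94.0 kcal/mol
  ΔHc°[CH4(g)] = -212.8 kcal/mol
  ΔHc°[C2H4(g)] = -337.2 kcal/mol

With combustion enthalpies, reactants minus products:
= [1·(-372.8) + 3·(-94.0) + 3·(-68.3)] − [2·(-337.2) + 1·(-212.8)]
= 27.5 kcal/mol

ΔHrxn = 27.5 kcal/mol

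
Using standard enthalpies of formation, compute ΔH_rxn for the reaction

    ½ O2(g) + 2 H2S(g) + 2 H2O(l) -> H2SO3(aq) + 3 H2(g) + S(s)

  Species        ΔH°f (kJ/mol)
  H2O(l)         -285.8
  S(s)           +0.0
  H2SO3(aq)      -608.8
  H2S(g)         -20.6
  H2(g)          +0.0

Products: 1·(-608.8) + 3·(+0.0) + 1·(+0.0) = -608.8
Reactants: 1/2·(+0.0) + 2·(-20.6) + 2·(-285.8) = -612.8
ΔH_rxn = (-608.8) − (-612.8) = 4.0 kJ/mol

ΔH_rxn = 4.0 kJ/mol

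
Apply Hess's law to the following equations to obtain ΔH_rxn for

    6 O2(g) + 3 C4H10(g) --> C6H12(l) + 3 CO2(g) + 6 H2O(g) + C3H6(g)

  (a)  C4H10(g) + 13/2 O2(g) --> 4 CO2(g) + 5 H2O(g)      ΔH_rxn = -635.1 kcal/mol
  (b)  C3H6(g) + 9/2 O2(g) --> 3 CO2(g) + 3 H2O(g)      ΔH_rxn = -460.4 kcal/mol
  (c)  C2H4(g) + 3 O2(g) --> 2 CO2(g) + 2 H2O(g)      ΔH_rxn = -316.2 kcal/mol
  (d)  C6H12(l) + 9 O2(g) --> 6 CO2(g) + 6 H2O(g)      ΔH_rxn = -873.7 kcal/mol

(a) × 3: (3)·(-635.1) = -1905.3 kcal/mol
(b) reversed: +460.4 kcal/mol
(c): not needed.
(d) reversed: +873.7 kcal/mol
By Hess's law, ΔH_rxn = (3)·(-635.1) + (-1)·(-460.4) + (-1)·(-873.7) = -571.2 kcal/mol

ΔH_rxn = -571.2 kcal/mol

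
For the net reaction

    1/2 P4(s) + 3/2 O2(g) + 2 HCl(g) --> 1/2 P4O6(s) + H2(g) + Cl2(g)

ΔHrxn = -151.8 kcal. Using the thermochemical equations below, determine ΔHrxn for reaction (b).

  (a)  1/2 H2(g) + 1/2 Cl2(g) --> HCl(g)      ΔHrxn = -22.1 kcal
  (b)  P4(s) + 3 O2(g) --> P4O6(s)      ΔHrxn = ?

(a) reversed and × 2: (-2)·(-22.1) = +44.2 kcal
(b) × 1/2: contributes 1/2·x
-151.8 = (+44.2) + 1/2·x
x = (-151.8 − (+44.2)) / (1/2) = -392.0 kcal

ΔHrxn = -392.0 kcal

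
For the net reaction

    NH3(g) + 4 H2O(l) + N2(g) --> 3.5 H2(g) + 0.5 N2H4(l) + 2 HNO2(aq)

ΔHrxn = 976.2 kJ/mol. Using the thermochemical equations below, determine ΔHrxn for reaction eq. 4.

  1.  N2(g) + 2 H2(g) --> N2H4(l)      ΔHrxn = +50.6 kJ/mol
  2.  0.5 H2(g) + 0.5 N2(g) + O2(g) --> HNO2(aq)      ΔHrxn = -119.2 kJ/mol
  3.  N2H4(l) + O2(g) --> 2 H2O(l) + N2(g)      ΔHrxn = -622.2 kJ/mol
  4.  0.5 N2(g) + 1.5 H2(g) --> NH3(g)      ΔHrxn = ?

ΔHrxn = -46.1 kJ/mol

eq. 1 reversed and × 3/2: (-3/2)·(+50.6) = -75.9 kJ/mol
eq. 2 × 2 (×2 to match 2 HNO2(aq) in the target): (2)·(-119.2) = -238.4 kJ/mol
eq. 3 reversed and × 2 (reverse to put H2O(l) on the reactant side; ×2 to match 4 H2O(l) in the target): (-2)·(-622.2) = +1244.4 kJ/mol
eq. 4 reversed (reverse to put NH3(g) on the reactant side): contributes −x
+976.2 = (-75.9) + (-238.4) + (+1244.4) − x
x = (+976.2 − (+930.1)) / (-1) = -46.1 kJ/mol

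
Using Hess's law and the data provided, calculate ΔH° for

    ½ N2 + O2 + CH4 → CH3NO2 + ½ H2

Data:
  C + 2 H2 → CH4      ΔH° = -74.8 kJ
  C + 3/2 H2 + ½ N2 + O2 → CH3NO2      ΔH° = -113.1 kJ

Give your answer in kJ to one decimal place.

ΔH° = -38.3 kJ

equation 1 reversed (CH4 must end up as a reactant): +74.8 kJ
equation 2 as written (CH3NO2 already on the product side): -113.1 kJ
By Hess's law, ΔH° = (+74.8) + (-113.1) = -38.3 kJ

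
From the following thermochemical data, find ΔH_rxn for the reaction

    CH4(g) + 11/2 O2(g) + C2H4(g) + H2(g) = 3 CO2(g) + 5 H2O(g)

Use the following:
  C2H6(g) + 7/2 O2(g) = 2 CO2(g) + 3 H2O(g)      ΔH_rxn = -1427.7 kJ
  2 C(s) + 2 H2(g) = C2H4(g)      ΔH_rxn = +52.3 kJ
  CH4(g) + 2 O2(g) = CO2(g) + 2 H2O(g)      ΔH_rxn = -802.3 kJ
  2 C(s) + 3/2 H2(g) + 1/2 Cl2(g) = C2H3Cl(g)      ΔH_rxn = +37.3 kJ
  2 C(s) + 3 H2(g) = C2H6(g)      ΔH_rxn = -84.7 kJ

equation 1 as written: -1427.7 kJ
equation 2 reversed (reverse to put C2H4(g) on the reactant side): -52.3 kJ
equation 3 as written (CH4(g) already on the reactant side): -802.3 kJ
equation 4: not needed (Cl2(g) appears nowhere else).
equation 5 as written: -84.7 kJ
By Hess's law, ΔH_rxn = (-1427.7) + (-52.3) + (-802.3) + (-84.7) = -2367.0 kJ

ΔH_rxn = -2367.0 kJ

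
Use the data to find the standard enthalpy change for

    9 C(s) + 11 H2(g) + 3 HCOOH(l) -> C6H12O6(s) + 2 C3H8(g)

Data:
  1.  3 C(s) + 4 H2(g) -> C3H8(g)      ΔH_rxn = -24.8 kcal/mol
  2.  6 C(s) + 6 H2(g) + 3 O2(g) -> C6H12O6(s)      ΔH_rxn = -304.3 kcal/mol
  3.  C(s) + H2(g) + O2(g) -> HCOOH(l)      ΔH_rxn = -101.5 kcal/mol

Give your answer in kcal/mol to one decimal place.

ΔH_rxn = -49.4 kcal/mol

eq. 1 × 2 (×2 to match 2 C3H8(g) in the target): (2)·(-24.8) = -49.6 kcal/mol
eq. 2 as written (C6H12O6(s) already on the product side): -304.3 kcal/mol
eq. 3 reversed and × 3 (HCOOH(l) must end up as a reactant; scale by 3 for the 3 HCOOH(l)): (-3)·(-101.5) = +304.5 kcal/mol
ΔH_rxn = (-49.6) + (-304.3) + (+304.5) = -49.4 kcal/mol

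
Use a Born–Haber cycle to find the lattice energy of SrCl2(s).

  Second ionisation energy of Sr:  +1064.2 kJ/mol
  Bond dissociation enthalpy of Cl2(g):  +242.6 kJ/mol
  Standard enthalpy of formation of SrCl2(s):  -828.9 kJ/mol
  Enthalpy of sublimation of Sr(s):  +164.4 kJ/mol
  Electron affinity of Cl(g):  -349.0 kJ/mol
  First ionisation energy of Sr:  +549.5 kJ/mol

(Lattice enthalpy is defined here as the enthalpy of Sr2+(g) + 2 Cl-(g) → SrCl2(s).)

ΔHf° = 1·ΔHsub + 1·(ΣIE) + 1·D(Cl2) + 2·EA + U
-828.9 = 1·(+164.4) + 1·(+1613.7) + 1·(+242.6) + 2·(-349.0) + U
U = -828.9 − (+1322.7) = -2151.6 kJ/mol

U = -2151.6 kJ/mol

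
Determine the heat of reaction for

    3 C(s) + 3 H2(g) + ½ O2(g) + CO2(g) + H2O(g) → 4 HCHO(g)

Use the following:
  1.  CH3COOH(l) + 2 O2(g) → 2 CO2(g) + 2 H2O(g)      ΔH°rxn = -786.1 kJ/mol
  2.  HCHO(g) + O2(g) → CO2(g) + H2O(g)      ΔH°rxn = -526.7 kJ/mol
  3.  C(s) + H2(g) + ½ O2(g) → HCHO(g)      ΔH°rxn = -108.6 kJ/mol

ΔH°rxn = 200.9 kJ/mol

eq. 1: not needed (CH3COOH(l) appears nowhere else).
eq. 2 reversed: +526.7 kJ/mol
eq. 3 × 3 (×3 to match 3 C(s) in the target): (3)·(-108.6) = -325.8 kJ/mol
Combining the equations, ΔH°rxn = (-1)·(-526.7) + (3)·(-108.6) = 200.9 kJ/mol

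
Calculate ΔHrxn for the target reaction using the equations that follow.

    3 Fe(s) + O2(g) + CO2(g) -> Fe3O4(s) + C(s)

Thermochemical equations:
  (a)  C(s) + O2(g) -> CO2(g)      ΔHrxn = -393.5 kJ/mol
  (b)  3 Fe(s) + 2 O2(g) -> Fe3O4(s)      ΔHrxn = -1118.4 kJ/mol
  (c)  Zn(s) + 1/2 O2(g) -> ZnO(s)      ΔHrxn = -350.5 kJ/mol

(a) reversed: +393.5 kJ/mol
(b) as written: -1118.4 kJ/mol
(c): not needed.
Combining the equations, ΔHrxn = (+393.5) + (-1118.4) = -724.9 kJ/mol

ΔHrxn = -724.9 kJ/mol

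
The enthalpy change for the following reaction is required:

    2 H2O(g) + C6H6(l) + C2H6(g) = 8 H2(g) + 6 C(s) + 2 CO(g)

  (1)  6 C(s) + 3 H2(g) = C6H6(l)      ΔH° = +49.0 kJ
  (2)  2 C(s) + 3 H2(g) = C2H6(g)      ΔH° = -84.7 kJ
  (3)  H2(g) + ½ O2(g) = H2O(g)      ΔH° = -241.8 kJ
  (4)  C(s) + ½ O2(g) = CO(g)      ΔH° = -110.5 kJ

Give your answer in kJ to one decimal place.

ΔH° = 298.3 kJ

(1) reversed (C6H6(l) must end up as a reactant): -49.0 kJ
(2) reversed (reverse to put C2H6(g) on the reactant side): +84.7 kJ
(3) reversed and × 2 (H2O(g) must end up as a reactant; ×2 to match 2 H2O(g) in the target): (-2)·(-241.8) = +483.6 kJ
(4) × 2 (scale by 2 for the 2 CO(g)): (2)·(-110.5) = -221.0 kJ
Since enthalpy is a state function, ΔH° = (-49.0) + (+84.7) + (+483.6) + (-221.0) = 298.3 kJ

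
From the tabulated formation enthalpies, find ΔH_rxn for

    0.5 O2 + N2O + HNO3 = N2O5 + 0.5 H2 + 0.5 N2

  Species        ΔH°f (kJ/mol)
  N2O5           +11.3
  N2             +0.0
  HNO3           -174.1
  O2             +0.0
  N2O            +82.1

ΔH_rxn = 103.3 kJ/mol

Products: 1·(+11.3) + 1/2·(+0.0) + 1/2·(+0.0) = +11.3
Reactants: 1/2·(+0.0) + 1·(+82.1) + 1·(-174.1) = -92.0
ΔH_rxn = (+11.3) − (-92.0) = 103.3 kJ/mol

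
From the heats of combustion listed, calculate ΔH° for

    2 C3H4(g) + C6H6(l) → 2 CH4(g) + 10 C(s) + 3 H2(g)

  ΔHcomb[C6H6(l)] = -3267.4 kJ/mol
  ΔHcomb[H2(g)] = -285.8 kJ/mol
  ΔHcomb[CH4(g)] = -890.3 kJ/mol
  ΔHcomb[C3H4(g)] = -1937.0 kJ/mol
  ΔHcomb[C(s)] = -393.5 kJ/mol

ΔH° = -568.4 kJ/mol

Using ΔH = Σ nΔHc°(reactants) − Σ nΔHc°(products):
= [2·(-1937.0) + 1·(-3267.4)] − [2·(-890.3) + 10·(-393.5) + 3·(-285.8)]
= -568.4 kJ/mol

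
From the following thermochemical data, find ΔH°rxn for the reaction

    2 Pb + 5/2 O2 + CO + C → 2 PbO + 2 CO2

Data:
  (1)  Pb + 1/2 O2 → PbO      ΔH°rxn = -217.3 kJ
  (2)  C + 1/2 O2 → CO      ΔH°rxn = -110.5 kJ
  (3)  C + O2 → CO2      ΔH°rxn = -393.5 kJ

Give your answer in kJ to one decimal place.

(1) × 2 (scale by 2 for the 2 PbO): (2)·(-217.3) = -434.6 kJ
(2) reversed (reverse to put CO on the reactant side): +110.5 kJ
(3) × 2 (×2 to match 2 CO2 in the target): (2)·(-393.5) = -787.0 kJ
Since enthalpy is a state function, ΔH°rxn = (2)·(-217.3) + (-1)·(-110.5) + (2)·(-393.5) = -1111.1 kJ

ΔH°rxn = -1111.1 kJ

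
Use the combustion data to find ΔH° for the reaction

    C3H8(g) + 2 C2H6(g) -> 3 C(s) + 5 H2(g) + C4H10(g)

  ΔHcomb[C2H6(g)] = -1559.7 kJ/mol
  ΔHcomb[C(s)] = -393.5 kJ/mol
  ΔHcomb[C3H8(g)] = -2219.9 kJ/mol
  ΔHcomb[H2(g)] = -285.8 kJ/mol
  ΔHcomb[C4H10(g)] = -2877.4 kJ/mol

With combustion enthalpies, reactants minus products:
= [1·(-2219.9) + 2·(-1559.7)] − [3·(-393.5) + 5·(-285.8) + 1·(-2877.4)]
= 147.6 kJ/mol

ΔH° = 147.6 kJ/mol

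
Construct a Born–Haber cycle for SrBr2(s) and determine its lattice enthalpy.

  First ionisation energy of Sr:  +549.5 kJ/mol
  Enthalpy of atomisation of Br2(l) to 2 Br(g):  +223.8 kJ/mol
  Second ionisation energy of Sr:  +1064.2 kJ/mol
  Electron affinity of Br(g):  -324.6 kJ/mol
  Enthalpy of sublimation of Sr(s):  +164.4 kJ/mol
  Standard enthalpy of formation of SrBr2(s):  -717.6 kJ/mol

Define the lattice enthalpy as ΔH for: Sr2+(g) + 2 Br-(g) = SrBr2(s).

U = -2070.3 kJ/mol

ΔHf° = 1·ΔHsub + 1·(ΣIE) + 1·D(Br2) + 2·EA + U
-717.6 = 1·(+164.4) + 1·(+1613.7) + 1·(+223.8) + 2·(-324.6) + U
U = -717.6 − (+1352.7) = -2070.3 kJ/mol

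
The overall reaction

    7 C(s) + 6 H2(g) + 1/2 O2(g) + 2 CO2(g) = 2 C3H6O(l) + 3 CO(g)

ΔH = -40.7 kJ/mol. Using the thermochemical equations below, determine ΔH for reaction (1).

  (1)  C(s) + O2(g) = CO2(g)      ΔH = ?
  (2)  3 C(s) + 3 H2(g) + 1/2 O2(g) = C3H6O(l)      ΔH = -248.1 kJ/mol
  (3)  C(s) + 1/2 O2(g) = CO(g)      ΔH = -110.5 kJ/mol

(1) reversed and × 2 (reverse to put CO2(g) on the reactant side; ×2 to match 2 CO2(g) in the target): contributes −2·x
(2) × 2 (×2 to match 2 C3H6O(l) in the target): (2)·(-248.1) = -496.2 kJ/mol
(3) × 3 (×3 to match 3 CO(g) in the target): (3)·(-110.5) = -331.5 kJ/mol
-40.7 = (-496.2) + (-331.5) − 2·x
x = (-40.7 − (-827.7)) / (-2) = -393.5 kJ/mol

ΔH = -393.5 kJ/mol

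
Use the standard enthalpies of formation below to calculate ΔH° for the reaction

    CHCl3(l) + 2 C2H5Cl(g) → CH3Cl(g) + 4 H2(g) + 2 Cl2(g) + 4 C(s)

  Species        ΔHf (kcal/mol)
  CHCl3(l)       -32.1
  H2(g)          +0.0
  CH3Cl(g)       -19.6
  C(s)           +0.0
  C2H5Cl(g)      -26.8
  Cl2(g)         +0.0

ΔH° = 66.1 kcal/mol

Products: 1·(-19.6) + 4·(+0.0) + 2·(+0.0) + 4·(+0.0) = -19.6
Reactants: 1·(-32.1) + 2·(-26.8) = -85.7
ΔH° = (-19.6) − (-85.7) = 66.1 kcal/mol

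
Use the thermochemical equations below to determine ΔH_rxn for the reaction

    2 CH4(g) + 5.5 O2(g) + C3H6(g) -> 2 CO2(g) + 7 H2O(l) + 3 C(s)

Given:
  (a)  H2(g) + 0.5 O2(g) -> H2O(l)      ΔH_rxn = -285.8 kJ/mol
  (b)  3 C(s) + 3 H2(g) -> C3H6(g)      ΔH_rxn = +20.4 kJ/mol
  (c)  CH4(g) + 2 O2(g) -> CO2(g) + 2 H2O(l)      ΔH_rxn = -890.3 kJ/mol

(a) × 3: (3)·(-285.8) = -857.4 kJ/mol
(b) reversed: -20.4 kJ/mol
(c) × 2: (2)·(-890.3) = -1780.6 kJ/mol
By Hess's law, ΔH_rxn = (-857.4) + (-20.4) + (-1780.6) = -2658.4 kJ/mol

ΔH_rxn = -2658.4 kJ/mol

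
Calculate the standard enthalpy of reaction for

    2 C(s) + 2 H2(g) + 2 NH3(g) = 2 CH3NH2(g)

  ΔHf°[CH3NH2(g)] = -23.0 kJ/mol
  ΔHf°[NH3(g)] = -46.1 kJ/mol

ΔH_rxn = 46.2 kJ/mol

ΔH°rxn = Σ nΔHf°(products) − Σ nΔHf°(reactants).
Products: 2·(-23.0) = -46.0
Reactants: 2·(+0.0) + 2·(+0.0) + 2·(-46.1) = -92.2
ΔH_rxn = (-46.0) − (-92.2) = 46.2 kJ/mol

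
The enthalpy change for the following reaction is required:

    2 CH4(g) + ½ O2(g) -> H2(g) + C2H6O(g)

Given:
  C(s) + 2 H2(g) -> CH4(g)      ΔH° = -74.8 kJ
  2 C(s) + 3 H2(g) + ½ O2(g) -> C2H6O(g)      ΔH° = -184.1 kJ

equation 1 reversed and × 2: (-2)·(-74.8) = +149.6 kJ
equation 2 as written: -184.1 kJ
ΔH° = (-2)·(-74.8) + (1)·(-184.1) = -34.5 kJ

ΔH° = -34.5 kJ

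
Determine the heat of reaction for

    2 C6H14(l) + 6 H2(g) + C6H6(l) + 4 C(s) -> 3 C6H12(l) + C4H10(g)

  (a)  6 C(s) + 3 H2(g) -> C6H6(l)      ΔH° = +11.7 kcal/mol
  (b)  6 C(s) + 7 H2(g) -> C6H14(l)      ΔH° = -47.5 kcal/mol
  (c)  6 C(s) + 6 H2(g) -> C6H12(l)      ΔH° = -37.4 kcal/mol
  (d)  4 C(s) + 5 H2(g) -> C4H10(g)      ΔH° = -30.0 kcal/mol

ΔH° = -58.9 kcal/mol

(a) reversed (C6H6(l) must end up as a reactant): -11.7 kcal/mol
(b) reversed and × 2 (reverse to put C6H14(l) on the reactant side; ×2 to match 2 C6H14(l) in the target): (-2)·(-47.5) = +95.0 kcal/mol
(c) × 3 (scale by 3 for the 3 C6H12(l)): (3)·(-37.4) = -112.2 kcal/mol
(d) as written (C4H10(g) already on the product side): -30.0 kcal/mol
Since enthalpy is a state function, ΔH° = (-1)·(+11.7) + (-2)·(-47.5) + (3)·(-37.4) + (1)·(-30.0) = -58.9 kcal/mol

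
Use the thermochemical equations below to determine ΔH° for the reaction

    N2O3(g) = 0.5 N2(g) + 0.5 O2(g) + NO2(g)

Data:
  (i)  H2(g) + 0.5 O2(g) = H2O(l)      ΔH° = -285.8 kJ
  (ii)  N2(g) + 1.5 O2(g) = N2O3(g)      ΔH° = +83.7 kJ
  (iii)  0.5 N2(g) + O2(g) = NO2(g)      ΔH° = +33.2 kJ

ΔH° = -50.5 kJ

(i): not needed.
(ii) reversed: -83.7 kJ
(iii) as written: +33.2 kJ
ΔH° = (-1)·(+83.7) + (1)·(+33.2) = -50.5 kJ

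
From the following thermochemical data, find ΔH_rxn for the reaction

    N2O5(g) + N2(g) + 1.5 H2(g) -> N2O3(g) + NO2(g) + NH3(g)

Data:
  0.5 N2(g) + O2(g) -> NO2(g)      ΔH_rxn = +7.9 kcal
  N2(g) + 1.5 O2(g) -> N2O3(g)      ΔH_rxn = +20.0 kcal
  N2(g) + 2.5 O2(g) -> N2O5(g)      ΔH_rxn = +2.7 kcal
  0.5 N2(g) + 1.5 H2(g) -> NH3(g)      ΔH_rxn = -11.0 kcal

equation 1 as written (NO2(g) already on the product side): +7.9 kcal
equation 2 as written (N2O3(g) already on the product side): +20.0 kcal
equation 3 reversed (N2O5(g) must end up as a reactant): -2.7 kcal
equation 4 as written (NH3(g) already on the product side): -11.0 kcal
ΔH_rxn = (+7.9) + (+20.0) + (-2.7) + (-11.0) = 14.2 kcal

ΔH_rxn = 14.2 kcal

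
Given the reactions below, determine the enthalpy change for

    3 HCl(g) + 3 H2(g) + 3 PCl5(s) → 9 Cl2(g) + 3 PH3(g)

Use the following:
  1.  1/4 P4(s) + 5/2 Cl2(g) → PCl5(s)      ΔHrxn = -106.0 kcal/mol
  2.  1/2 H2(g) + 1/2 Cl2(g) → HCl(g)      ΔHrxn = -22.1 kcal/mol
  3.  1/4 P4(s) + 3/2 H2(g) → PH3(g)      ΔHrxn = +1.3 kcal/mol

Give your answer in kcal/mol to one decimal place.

eq. 1 reversed and × 3: (-3)·(-106.0) = +318.0 kcal/mol
eq. 2 reversed and × 3: (-3)·(-22.1) = +66.3 kcal/mol
eq. 3 × 3: (3)·(+1.3) = +3.9 kcal/mol
Since enthalpy is a state function, ΔHrxn = (+318.0) + (+66.3) + (+3.9) = 388.2 kcal/mol

ΔHrxn = 388.2 kcal/mol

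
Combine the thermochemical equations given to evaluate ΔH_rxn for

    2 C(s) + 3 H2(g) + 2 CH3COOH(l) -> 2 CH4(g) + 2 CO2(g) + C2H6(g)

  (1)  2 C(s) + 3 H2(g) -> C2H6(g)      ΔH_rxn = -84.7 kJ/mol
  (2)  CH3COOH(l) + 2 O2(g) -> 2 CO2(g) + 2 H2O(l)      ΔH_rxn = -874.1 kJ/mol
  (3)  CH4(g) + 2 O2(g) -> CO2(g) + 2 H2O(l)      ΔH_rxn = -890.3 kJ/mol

ΔH_rxn = -52.3 kJ/mol

(1) as written (C2H6(g) already on the product side): -84.7 kJ/mol
(2) × 2 (scale by 2 for the 2 CH3COOH(l)): (2)·(-874.1) = -1748.2 kJ/mol
(3) reversed and × 2 (reverse to put CH4(g) on the product side; ×2 to match 2 CH4(g) in the target): (-2)·(-890.3) = +1780.6 kJ/mol
ΔH_rxn = (-84.7) + (-1748.2) + (+1780.6) = -52.3 kJ/mol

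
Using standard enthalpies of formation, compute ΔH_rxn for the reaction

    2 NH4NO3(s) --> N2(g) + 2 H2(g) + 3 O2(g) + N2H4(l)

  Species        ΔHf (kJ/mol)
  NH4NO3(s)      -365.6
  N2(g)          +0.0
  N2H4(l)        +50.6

Products: 1·(+0.0) + 2·(+0.0) + 3·(+0.0) + 1·(+50.6) = +50.6
Reactants: 2·(-365.6) = -731.2
ΔH_rxn = (+50.6) − (-731.2) = 781.8 kJ/mol

ΔH_rxn = 781.8 kJ/mol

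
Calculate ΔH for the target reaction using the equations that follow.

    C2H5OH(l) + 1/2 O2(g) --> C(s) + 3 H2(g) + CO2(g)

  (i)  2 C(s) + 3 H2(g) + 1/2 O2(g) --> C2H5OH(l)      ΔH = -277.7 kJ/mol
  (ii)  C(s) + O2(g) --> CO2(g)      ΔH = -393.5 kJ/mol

(i) reversed: +277.7 kJ/mol
(ii) as written: -393.5 kJ/mol
Since enthalpy is a state function, ΔH = (-1)·(-277.7) + (1)·(-393.5) = -115.8 kJ/mol

ΔH = -115.8 kJ/mol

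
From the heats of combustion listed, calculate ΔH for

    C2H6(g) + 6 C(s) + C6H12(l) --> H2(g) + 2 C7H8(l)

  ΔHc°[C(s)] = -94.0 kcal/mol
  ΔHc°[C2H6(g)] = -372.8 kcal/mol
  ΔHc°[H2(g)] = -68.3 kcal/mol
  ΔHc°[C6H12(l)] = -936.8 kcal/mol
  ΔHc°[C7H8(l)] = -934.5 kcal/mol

ΔH = 63.7 kcal/mol

With combustion enthalpies, reactants minus products:
= [1·(-372.8) + 6·(-94.0) + 1·(-936.8)] − [1·(-68.3) + 2·(-934.5)]
= 63.7 kcal/mol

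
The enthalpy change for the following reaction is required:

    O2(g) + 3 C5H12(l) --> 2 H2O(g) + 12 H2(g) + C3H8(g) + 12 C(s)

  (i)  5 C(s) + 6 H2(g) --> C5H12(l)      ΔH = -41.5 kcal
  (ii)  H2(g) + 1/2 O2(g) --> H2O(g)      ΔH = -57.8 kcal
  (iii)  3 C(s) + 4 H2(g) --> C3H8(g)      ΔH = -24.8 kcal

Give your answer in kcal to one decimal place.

ΔH = -15.9 kcal

(i) reversed and × 3: (-3)·(-41.5) = +124.5 kcal
(ii) × 2: (2)·(-57.8) = -115.6 kcal
(iii) as written: -24.8 kcal
Summing the manipulated equations, ΔH = (-3)·(-41.5) + (2)·(-57.8) + (1)·(-24.8) = -15.9 kcal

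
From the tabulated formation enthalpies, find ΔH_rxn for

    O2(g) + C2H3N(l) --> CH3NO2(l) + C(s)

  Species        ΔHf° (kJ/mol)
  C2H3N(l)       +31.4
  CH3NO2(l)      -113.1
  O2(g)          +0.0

Products: 1·(-113.1) + 1·(+0.0) = -113.1
Reactants: 1·(+0.0) + 1·(+31.4) = +31.4
ΔH_rxn = (-113.1) − (+31.4) = -144.5 kJ/mol

ΔH_rxn = -144.5 kJ/mol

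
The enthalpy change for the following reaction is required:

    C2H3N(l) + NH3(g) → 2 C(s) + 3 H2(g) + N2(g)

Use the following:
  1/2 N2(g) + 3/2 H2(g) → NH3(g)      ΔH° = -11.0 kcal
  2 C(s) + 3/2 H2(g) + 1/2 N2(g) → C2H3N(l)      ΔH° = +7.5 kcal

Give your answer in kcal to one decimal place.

equation 1 reversed: +11.0 kcal
equation 2 reversed: -7.5 kcal
Combining the equations, ΔH° = (-1)·(-11.0) + (-1)·(+7.5) = 3.5 kcal

ΔH° = 3.5 kcal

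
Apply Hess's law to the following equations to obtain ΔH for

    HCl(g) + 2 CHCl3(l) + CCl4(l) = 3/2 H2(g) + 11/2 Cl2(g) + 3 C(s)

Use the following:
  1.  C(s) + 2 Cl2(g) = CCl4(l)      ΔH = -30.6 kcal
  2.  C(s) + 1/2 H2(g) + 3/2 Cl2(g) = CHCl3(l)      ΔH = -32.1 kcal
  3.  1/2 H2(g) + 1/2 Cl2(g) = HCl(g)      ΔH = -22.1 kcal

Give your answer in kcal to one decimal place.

ΔH = 116.9 kcal

eq. 1 reversed: +30.6 kcal
eq. 2 reversed and × 2: (-2)·(-32.1) = +64.2 kcal
eq. 3 reversed: +22.1 kcal
Since enthalpy is a state function, ΔH = (+30.6) + (+64.2) + (+22.1) = 116.9 kcal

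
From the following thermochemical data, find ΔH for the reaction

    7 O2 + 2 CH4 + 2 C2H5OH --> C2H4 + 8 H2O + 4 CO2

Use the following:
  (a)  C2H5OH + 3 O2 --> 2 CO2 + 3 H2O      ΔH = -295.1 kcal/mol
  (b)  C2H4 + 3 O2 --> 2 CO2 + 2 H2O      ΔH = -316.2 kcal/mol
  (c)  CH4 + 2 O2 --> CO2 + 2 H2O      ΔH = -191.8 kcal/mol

(a) × 2: (2)·(-295.1) = -590.2 kcal/mol
(b) reversed: +316.2 kcal/mol
(c) × 2: (2)·(-191.8) = -383.6 kcal/mol
By Hess's law, ΔH = (-590.2) + (+316.2) + (-383.6) = -657.6 kcal/mol

ΔH = -657.6 kcal/mol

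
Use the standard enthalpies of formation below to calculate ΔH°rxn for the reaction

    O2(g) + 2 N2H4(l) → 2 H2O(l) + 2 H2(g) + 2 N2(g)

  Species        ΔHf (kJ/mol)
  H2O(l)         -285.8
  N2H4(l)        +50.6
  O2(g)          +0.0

Products: 2·(-285.8) + 2·(+0.0) + 2·(+0.0) = -571.6
Reactants: 1·(+0.0) + 2·(+50.6) = +101.2
ΔH°rxn = (-571.6) − (+101.2) = -672.8 kJ/mol

ΔH°rxn = -672.8 kJ/mol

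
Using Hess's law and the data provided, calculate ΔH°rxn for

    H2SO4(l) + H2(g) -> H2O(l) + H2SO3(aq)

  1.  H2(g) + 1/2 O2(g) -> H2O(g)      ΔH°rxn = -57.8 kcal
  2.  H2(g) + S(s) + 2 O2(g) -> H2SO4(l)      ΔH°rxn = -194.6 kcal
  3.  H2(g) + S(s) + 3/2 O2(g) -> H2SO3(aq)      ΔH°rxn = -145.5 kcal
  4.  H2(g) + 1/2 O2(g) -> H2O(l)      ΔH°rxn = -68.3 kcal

ΔH°rxn = -19.2 kcal

eq. 1: not needed.
eq. 2 reversed: +194.6 kcal
eq. 3 as written: -145.5 kcal
eq. 4 as written: -68.3 kcal
ΔH°rxn = (+194.6) + (-145.5) + (-68.3) = -19.2 kcal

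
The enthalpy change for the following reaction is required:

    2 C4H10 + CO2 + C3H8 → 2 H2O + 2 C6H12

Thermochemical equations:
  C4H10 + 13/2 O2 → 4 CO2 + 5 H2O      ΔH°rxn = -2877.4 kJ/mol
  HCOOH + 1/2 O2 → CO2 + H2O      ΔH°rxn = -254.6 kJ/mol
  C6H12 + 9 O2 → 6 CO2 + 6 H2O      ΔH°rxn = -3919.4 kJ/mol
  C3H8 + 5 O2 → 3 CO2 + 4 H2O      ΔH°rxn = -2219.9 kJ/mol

ΔH°rxn = -135.9 kJ/mol

equation 1 × 2 (×2 to match 2 C4H10 in the target): (2)·(-2877.4) = -5754.8 kJ/mol
equation 2: not needed (HCOOH appears nowhere else).
equation 3 reversed and × 2 (reverse to put C6H12 on the product side; scale by 2 for the 2 C6H12): (-2)·(-3919.4) = +7838.8 kJ/mol
equation 4 as written (C3H8 already on the reactant side): -2219.9 kJ/mol
By Hess's law, ΔH°rxn = (2)·(-2877.4) + (-2)·(-3919.4) + (1)·(-2219.9) = -135.9 kJ/mol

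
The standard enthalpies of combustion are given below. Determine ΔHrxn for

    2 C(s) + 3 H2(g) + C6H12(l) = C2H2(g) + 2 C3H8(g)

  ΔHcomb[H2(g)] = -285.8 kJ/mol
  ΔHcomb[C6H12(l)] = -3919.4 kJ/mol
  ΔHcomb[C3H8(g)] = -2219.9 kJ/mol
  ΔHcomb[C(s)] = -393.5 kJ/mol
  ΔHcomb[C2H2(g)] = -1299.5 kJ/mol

ΔHrxn = 175.5 kJ/mol

Using ΔH = Σ nΔHc°(reactants) − Σ nΔHc°(products):
= [2·(-393.5) + 3·(-285.8) + 1·(-3919.4)] − [1·(-1299.5) + 2·(-2219.9)]
= 175.5 kJ/mol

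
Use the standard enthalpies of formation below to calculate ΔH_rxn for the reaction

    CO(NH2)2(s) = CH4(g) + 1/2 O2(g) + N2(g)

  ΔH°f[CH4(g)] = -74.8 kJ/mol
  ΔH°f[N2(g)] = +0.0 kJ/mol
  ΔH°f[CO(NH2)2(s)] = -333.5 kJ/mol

Products: 1·(-74.8) + 1/2·(+0.0) + 1·(+0.0) = -74.8
Reactants: 1·(-333.5) = -333.5
ΔH_rxn = (-74.8) − (-333.5) = 258.7 kJ/mol

ΔH_rxn = 258.7 kJ/mol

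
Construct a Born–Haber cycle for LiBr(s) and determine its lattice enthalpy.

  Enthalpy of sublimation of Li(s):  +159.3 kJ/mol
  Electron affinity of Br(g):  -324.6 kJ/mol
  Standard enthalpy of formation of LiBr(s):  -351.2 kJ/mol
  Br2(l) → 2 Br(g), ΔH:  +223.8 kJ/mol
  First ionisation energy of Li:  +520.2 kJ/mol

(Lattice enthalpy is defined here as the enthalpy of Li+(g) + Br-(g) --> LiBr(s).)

U = -818.0 kJ/mol

ΔHf° = 1·ΔHsub + 1·(ΣIE) + 1/2·D(Br2) + 1·EA + U
-351.2 = 1·(+159.3) + 1·(+520.2) + 1/2·(+223.8) + 1·(-324.6) + U
U = -351.2 − (+466.8) = -818.0 kJ/mol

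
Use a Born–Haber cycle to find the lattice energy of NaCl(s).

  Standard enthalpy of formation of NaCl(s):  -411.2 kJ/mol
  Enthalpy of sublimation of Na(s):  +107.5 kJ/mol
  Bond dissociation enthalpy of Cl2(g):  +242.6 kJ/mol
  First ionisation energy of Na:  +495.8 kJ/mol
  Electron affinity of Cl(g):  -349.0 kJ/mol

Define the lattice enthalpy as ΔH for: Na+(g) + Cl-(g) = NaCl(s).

U = -786.8 kJ/mol

ΔHf° = 1·ΔHsub + 1·(ΣIE) + 1/2·D(Cl2) + 1·EA + U
-411.2 = 1·(+107.5) + 1·(+495.8) + 1/2·(+242.6) + 1·(-349.0) + U
U = -411.2 − (+375.6) = -786.8 kJ/mol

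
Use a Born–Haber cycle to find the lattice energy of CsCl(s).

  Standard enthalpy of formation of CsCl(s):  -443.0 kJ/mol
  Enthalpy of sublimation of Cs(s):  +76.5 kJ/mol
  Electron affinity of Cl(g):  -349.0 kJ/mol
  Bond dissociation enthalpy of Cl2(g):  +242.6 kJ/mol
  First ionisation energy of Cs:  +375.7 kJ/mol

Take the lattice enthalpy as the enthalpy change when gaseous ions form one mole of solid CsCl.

ΔHf° = 1·ΔHsub + 1·(ΣIE) + 1/2·D(Cl2) + 1·EA + U
-443.0 = 1·(+76.5) + 1·(+375.7) + 1/2·(+242.6) + 1·(-349.0) + U
U = -443.0 − (+224.5) = -667.5 kJ/mol

U = -667.5 kJ/mol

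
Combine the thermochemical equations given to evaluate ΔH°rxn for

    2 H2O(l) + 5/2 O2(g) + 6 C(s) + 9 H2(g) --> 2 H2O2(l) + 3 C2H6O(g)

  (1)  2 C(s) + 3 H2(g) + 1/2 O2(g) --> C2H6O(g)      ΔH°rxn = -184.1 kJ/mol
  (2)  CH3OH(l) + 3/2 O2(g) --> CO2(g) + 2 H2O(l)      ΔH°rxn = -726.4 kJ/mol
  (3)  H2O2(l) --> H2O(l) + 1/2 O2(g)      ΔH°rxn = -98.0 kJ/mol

(1) × 3 (scale by 3 for the 3 C2H6O(g)): (3)·(-184.1) = -552.3 kJ/mol
(2): not needed (CH3OH(l) appears nowhere else).
(3) reversed and × 2 (H2O2(l) must end up as a product; scale by 2 for the 2 H2O2(l)): (-2)·(-98.0) = +196.0 kJ/mol
By Hess's law, ΔH°rxn = (3)·(-184.1) + (-2)·(-98.0) = -356.3 kJ/mol

ΔH°rxn = -356.3 kJ/mol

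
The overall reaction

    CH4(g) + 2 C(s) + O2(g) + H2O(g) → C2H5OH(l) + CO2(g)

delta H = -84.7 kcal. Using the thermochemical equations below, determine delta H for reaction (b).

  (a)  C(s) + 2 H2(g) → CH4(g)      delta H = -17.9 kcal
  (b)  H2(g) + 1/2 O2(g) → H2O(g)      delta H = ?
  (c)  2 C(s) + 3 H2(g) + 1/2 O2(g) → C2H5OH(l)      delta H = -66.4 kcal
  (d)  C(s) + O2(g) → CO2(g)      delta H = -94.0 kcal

(a) reversed: +17.9 kcal
(b) reversed: contributes −x
(c) as written: -66.4 kcal
(d) as written: -94.0 kcal
-84.7 = (+17.9) + (-66.4) + (-94.0) − x
x = (-84.7 − (-142.5)) / (-1) = -57.8 kcal

delta H = -57.8 kcal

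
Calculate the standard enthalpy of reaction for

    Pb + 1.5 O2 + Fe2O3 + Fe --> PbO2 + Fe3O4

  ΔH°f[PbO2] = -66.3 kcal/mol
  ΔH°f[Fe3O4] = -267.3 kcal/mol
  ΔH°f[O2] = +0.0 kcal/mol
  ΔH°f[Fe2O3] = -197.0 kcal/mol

ΔH°rxn = Σ nΔHf°(products) − Σ nΔHf°(reactants).
Products: 1·(-66.3) + 1·(-267.3) = -333.6
Reactants: 1·(+0.0) + 3/2·(+0.0) + 1·(-197.0) + 1·(+0.0) = -197.0
ΔH° = (-333.6) − (-197.0) = -136.6 kcal/mol

ΔH° = -136.6 kcal/mol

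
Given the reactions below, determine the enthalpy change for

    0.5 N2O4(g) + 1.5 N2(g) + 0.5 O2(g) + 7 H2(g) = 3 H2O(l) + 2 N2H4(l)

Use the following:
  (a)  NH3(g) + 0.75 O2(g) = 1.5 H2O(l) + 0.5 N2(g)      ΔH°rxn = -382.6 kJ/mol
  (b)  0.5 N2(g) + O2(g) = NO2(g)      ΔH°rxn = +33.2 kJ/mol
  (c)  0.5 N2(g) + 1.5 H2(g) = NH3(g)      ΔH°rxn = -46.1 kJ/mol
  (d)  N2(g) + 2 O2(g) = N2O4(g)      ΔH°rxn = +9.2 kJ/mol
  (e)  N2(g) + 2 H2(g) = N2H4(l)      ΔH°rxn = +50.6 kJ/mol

ΔH°rxn = -760.8 kJ/mol

(a) × 2 (×2 to match 3 H2O(l) in the target): (2)·(-382.6) = -765.2 kJ/mol
(b): not needed (NO2(g) appears nowhere else).
(c) × 2: (2)·(-46.1) = -92.2 kJ/mol
(d) reversed and × 1/2 (reverse to put N2O4(g) on the reactant side; scale by 1/2 for the 1/2 N2O4(g)): (-1/2)·(+9.2) = -4.6 kJ/mol
(e) × 2 (scale by 2 for the 2 N2H4(l)): (2)·(+50.6) = +101.2 kJ/mol
ΔH°rxn = (-765.2) + (-92.2) + (-4.6) + (+101.2) = -760.8 kJ/mol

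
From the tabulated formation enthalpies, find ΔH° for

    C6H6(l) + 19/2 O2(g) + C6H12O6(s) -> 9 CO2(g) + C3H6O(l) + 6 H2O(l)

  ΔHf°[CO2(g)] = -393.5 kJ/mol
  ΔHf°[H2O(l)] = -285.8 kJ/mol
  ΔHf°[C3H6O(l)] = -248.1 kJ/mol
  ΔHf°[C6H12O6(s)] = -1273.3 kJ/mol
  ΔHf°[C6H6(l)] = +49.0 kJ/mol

ΔH° = -4280.1 kJ/mol

Products: 9·(-393.5) + 1·(-248.1) + 6·(-285.8) = -5504.4
Reactants: 1·(+49.0) + 19/2·(+0.0) + 1·(-1273.3) = -1224.3
ΔH° = (-5504.4) − (-1224.3) = -4280.1 kJ/mol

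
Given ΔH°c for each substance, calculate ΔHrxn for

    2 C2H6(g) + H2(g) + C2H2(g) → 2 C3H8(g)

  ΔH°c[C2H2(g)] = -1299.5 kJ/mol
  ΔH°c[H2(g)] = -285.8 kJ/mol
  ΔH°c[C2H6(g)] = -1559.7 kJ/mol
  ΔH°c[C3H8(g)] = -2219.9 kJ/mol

Using ΔH = Σ nΔHc°(reactants) − Σ nΔHc°(products):
= [2·(-1559.7) + 1·(-285.8) + 1·(-1299.5)] − [2·(-2219.9)]
= -264.9 kJ/mol

ΔHrxn = -264.9 kJ/mol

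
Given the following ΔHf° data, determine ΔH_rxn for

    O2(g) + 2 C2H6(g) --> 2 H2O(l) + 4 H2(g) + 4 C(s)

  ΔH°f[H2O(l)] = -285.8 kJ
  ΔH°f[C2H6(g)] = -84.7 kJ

Products: 2·(-285.8) + 4·(+0.0) + 4·(+0.0) = -571.6
Reactants: 1·(+0.0) + 2·(-84.7) = -169.4
ΔH_rxn = (-571.6) − (-169.4) = -402.2 kJ

ΔH_rxn = -402.2 kJ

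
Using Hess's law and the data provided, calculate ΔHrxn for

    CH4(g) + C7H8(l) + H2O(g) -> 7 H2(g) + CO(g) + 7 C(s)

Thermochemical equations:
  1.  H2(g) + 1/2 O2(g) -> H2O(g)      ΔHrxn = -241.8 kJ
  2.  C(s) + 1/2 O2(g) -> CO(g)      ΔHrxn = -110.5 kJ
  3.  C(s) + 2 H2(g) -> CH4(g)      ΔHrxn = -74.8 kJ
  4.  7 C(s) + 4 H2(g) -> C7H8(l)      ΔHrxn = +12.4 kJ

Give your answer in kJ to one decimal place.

eq. 1 reversed: +241.8 kJ
eq. 2 as written: -110.5 kJ
eq. 3 reversed: +74.8 kJ
eq. 4 reversed: -12.4 kJ
Since enthalpy is a state function, ΔHrxn = (+241.8) + (-110.5) + (+74.8) + (-12.4) = 193.7 kJ

ΔHrxn = 193.7 kJ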